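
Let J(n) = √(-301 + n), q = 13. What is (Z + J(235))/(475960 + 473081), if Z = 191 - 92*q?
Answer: -335/316347 + I*√66/949041 ≈ -0.001059 + 8.5603e-6*I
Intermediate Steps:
Z = -1005 (Z = 191 - 92*13 = 191 - 1196 = -1005)
(Z + J(235))/(475960 + 473081) = (-1005 + √(-301 + 235))/(475960 + 473081) = (-1005 + √(-66))/949041 = (-1005 + I*√66)*(1/949041) = -335/316347 + I*√66/949041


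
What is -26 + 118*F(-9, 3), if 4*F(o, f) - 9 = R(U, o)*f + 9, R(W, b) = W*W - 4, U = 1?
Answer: 479/2 ≈ 239.50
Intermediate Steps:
R(W, b) = -4 + W² (R(W, b) = W² - 4 = -4 + W²)
F(o, f) = 9/2 - 3*f/4 (F(o, f) = 9/4 + ((-4 + 1²)*f + 9)/4 = 9/4 + ((-4 + 1)*f + 9)/4 = 9/4 + (-3*f + 9)/4 = 9/4 + (9 - 3*f)/4 = 9/4 + (9/4 - 3*f/4) = 9/2 - 3*f/4)
-26 + 118*F(-9, 3) = -26 + 118*(9/2 - ¾*3) = -26 + 118*(9/2 - 9/4) = -26 + 118*(9/4) = -26 + 531/2 = 479/2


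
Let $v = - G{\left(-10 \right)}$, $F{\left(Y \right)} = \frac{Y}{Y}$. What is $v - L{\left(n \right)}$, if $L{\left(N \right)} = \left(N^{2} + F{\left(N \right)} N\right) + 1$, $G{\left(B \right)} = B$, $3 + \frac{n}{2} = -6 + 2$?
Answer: $-173$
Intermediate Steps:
$F{\left(Y \right)} = 1$
$n = -14$ ($n = -6 + 2 \left(-6 + 2\right) = -6 + 2 \left(-4\right) = -6 - 8 = -14$)
$L{\left(N \right)} = 1 + N + N^{2}$ ($L{\left(N \right)} = \left(N^{2} + 1 N\right) + 1 = \left(N^{2} + N\right) + 1 = \left(N + N^{2}\right) + 1 = 1 + N + N^{2}$)
$v = 10$ ($v = \left(-1\right) \left(-10\right) = 10$)
$v - L{\left(n \right)} = 10 - \left(1 - 14 + \left(-14\right)^{2}\right) = 10 - \left(1 - 14 + 196\right) = 10 - 183 = -173$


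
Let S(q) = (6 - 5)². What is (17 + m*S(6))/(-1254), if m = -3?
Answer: -7/627 ≈ -0.011164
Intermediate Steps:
S(q) = 1 (S(q) = 1² = 1)
(17 + m*S(6))/(-1254) = (17 - 3*1)/(-1254) = (17 - 3)*(-1/1254) = 14*(-1/1254) = -7/627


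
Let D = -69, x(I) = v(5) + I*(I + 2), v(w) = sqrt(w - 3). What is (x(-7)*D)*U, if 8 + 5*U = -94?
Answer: 49266 + 7038*sqrt(2)/5 ≈ 51257.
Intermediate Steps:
v(w) = sqrt(-3 + w)
x(I) = sqrt(2) + I*(2 + I) (x(I) = sqrt(-3 + 5) + I*(I + 2) = sqrt(2) + I*(2 + I))
U = -102/5 (U = -8/5 + (1/5)*(-94) = -8/5 - 94/5 = -102/5 ≈ -20.400)
(x(-7)*D)*U = ((sqrt(2) + (-7)**2 + 2*(-7))*(-69))*(-102/5) = ((sqrt(2) + 49 - 14)*(-69))*(-102/5) = ((35 + sqrt(2))*(-69))*(-102/5) = (-2415 - 69*sqrt(2))*(-102/5) = 49266 + 7038*sqrt(2)/5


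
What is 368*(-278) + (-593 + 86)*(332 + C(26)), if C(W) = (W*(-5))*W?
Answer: 1443032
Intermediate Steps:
C(W) = -5*W**2 (C(W) = (-5*W)*W = -5*W**2)
368*(-278) + (-593 + 86)*(332 + C(26)) = 368*(-278) + (-593 + 86)*(332 - 5*26**2) = -102304 - 507*(332 - 5*676) = -102304 - 507*(332 - 3380) = -102304 - 507*(-3048) = -102304 + 1545336 = 1443032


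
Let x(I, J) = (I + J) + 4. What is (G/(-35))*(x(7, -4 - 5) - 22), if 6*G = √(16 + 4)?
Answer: 4*√5/21 ≈ 0.42592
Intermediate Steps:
G = √5/3 (G = √(16 + 4)/6 = √20/6 = (2*√5)/6 = √5/3 ≈ 0.74536)
x(I, J) = 4 + I + J
(G/(-35))*(x(7, -4 - 5) - 22) = ((√5/3)/(-35))*((4 + 7 + (-4 - 5)) - 22) = ((√5/3)*(-1/35))*((4 + 7 - 9) - 22) = (-√5/105)*(2 - 22) = -√5/105*(-20) = 4*√5/21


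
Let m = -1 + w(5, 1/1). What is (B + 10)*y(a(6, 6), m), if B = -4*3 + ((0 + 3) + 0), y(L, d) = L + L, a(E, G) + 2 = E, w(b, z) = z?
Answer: 8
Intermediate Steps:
a(E, G) = -2 + E
m = 0 (m = -1 + 1/1 = -1 + 1*1 = -1 + 1 = 0)
y(L, d) = 2*L
B = -9 (B = -12 + (3 + 0) = -12 + 3 = -9)
(B + 10)*y(a(6, 6), m) = (-9 + 10)*(2*(-2 + 6)) = 1*(2*4) = 1*8 = 8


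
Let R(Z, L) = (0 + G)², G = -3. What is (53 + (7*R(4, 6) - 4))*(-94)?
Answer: -10528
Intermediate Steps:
R(Z, L) = 9 (R(Z, L) = (0 - 3)² = (-3)² = 9)
(53 + (7*R(4, 6) - 4))*(-94) = (53 + (7*9 - 4))*(-94) = (53 + (63 - 4))*(-94) = (53 + 59)*(-94) = 112*(-94) = -10528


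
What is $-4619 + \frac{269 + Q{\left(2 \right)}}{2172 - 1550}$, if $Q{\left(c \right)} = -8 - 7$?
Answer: $- \frac{1436382}{311} \approx -4618.6$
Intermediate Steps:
$Q{\left(c \right)} = -15$
$-4619 + \frac{269 + Q{\left(2 \right)}}{2172 - 1550} = -4619 + \frac{269 - 15}{2172 - 1550} = -4619 + \frac{254}{622} = -4619 + 254 \cdot \frac{1}{622} = -4619 + \frac{127}{311} = - \frac{1436382}{311}$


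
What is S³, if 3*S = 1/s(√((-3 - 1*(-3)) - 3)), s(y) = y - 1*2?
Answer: -I/(-270*I + 243*√3) ≈ 0.0010798 - 0.0016832*I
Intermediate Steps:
s(y) = -2 + y (s(y) = y - 2 = -2 + y)
S = 1/(3*(-2 + I*√3)) (S = 1/(3*(-2 + √((-3 - 1*(-3)) - 3))) = 1/(3*(-2 + √((-3 + 3) - 3))) = 1/(3*(-2 + √(0 - 3))) = 1/(3*(-2 + √(-3))) = 1/(3*(-2 + I*√3)) ≈ -0.095238 - 0.082479*I)
S³ = (-2/21 - I*√3/21)³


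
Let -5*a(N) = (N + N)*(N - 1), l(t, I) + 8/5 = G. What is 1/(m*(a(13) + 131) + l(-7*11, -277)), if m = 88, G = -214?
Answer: 5/29106 ≈ 0.00017179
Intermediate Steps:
l(t, I) = -1078/5 (l(t, I) = -8/5 - 214 = -1078/5)
a(N) = -2*N*(-1 + N)/5 (a(N) = -(N + N)*(N - 1)/5 = -2*N*(-1 + N)/5)
1/(m*(a(13) + 131) + l(-7*11, -277)) = 1/(88*((2/5)*13*(1 - 1*13) + 131) - 1078/5) = 1/(88*((2/5)*13*(1 - 13) + 131) - 1078/5) = 1/(88*((2/5)*13*(-12) + 131) - 1078/5) = 1/(88*(-312/5 + 131) - 1078/5) = 1/(88*(343/5) - 1078/5) = 1/(30184/5 - 1078/5) = 1/(29106/5) = 5/29106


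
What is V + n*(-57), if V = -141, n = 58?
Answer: -3447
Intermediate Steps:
V + n*(-57) = -141 + 58*(-57) = -141 - 3306 = -3447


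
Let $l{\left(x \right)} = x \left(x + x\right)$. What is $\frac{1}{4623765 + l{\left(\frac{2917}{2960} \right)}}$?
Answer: $\frac{4380800}{20255798220889} \approx 2.1627 \cdot 10^{-7}$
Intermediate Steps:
$l{\left(x \right)} = 2 x^{2}$ ($l{\left(x \right)} = x 2 x = 2 x^{2}$)
$\frac{1}{4623765 + l{\left(\frac{2917}{2960} \right)}} = \frac{1}{4623765 + 2 \left(\frac{2917}{2960}\right)^{2}} = \frac{1}{4623765 + 2 \cdot \frac{8508889}{8761600}} = \frac{1}{4623765 + \frac{8508889}{4380800}} = \frac{1}{\frac{20255798220889}{4380800}} = \frac{4380800}{20255798220889}$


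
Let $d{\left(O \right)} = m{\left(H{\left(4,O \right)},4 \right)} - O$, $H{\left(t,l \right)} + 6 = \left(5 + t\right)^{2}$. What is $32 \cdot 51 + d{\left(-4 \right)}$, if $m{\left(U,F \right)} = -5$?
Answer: $1631$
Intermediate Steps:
$H{\left(t,l \right)} = -6 + \left(5 + t\right)^{2}$
$d{\left(O \right)} = -5 - O$
$32 \cdot 51 + d{\left(-4 \right)} = 32 \cdot 51 - 1 = 1632 + \left(-5 + 4\right) = 1632 - 1 = 1631$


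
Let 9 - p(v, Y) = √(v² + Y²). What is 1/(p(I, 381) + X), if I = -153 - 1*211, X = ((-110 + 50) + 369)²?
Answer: 95490/9118062443 + √277657/9118062443 ≈ 1.0530e-5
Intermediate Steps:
X = 95481 (X = (-60 + 369)² = 309² = 95481)
I = -364 (I = -153 - 211 = -364)
p(v, Y) = 9 - √(Y² + v²) (p(v, Y) = 9 - √(v² + Y²) = 9 - √(Y² + v²))
1/(p(I, 381) + X) = 1/((9 - √(381² + (-364)²)) + 95481) = 1/((9 - √(145161 + 132496)) + 95481) = 1/((9 - √277657) + 95481) = 1/(95490 - √277657)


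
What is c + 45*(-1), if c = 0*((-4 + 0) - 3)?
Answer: -45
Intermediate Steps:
c = 0 (c = 0*(-4 - 3) = 0*(-7) = 0)
c + 45*(-1) = 0 + 45*(-1) = 0 - 45 = -45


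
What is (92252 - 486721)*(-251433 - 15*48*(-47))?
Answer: 85833693117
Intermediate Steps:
(92252 - 486721)*(-251433 - 15*48*(-47)) = -394469*(-251433 - 720*(-47)) = -394469*(-251433 + 33840) = -394469*(-217593) = 85833693117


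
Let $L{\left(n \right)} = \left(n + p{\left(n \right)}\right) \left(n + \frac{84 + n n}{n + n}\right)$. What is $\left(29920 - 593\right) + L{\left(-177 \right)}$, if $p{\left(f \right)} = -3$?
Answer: $\frac{4552423}{59} \approx 77160.0$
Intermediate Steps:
$L{\left(n \right)} = \left(-3 + n\right) \left(n + \frac{84 + n^{2}}{2 n}\right)$ ($L{\left(n \right)} = \left(n - 3\right) \left(n + \frac{84 + n n}{n + n}\right) = \left(-3 + n\right) \left(n + \frac{84 + n^{2}}{2 n}\right)$)
$\left(29920 - 593\right) + L{\left(-177 \right)} = \left(29920 - 593\right) + \frac{3 \left(-84 - 177 \left(28 + \left(-177\right)^{2} - -531\right)\right)}{2 \left(-177\right)} = 29327 + \frac{3}{2} \left(- \frac{1}{177}\right) \left(-84 - 177 \left(28 + 31329 + 531\right)\right) = 29327 + \frac{3}{2} \left(- \frac{1}{177}\right) \left(-84 - 5644176\right) = 29327 + \frac{3}{2} \left(- \frac{1}{177}\right) \left(-5644260\right) = 29327 + \frac{2822130}{59} = \frac{4552423}{59}$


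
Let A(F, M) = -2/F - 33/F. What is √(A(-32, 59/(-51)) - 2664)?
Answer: I*√170426/8 ≈ 51.603*I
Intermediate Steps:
A(F, M) = -35/F
√(A(-32, 59/(-51)) - 2664) = √(-35/(-32) - 2664) = √(-35*(-1/32) - 2664) = √(35/32 - 2664) = √(-85213/32) = I*√170426/8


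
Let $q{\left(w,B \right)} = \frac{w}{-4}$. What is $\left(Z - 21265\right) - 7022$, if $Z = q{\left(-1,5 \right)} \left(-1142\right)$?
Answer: $- \frac{57145}{2} \approx -28573.0$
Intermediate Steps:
$q{\left(w,B \right)} = - \frac{w}{4}$ ($q{\left(w,B \right)} = w \left(- \frac{1}{4}\right) = - \frac{w}{4}$)
$Z = - \frac{571}{2}$ ($Z = \left(- \frac{1}{4}\right) \left(-1\right) \left(-1142\right) = \frac{1}{4} \left(-1142\right) = - \frac{571}{2} \approx -285.5$)
$\left(Z - 21265\right) - 7022 = \left(- \frac{571}{2} - 21265\right) - 7022 = - \frac{43101}{2} - 7022 = - \frac{57145}{2}$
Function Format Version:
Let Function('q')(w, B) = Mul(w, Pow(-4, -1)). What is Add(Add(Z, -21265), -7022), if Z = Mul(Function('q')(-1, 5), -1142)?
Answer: Rational(-57145, 2) ≈ -28573.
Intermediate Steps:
Function('q')(w, B) = Mul(Rational(-1, 4), w) (Function('q')(w, B) = Mul(w, Rational(-1, 4)) = Mul(Rational(-1, 4), w))
Z = Rational(-571, 2) (Z = Mul(Mul(Rational(-1, 4), -1), -1142) = Mul(Rational(1, 4), -1142) = Rational(-571, 2) ≈ -285.50)
Add(Add(Z, -21265), -7022) = Add(Add(Rational(-571, 2), -21265), -7022) = Add(Rational(-43101, 2), -7022) = Rational(-57145, 2)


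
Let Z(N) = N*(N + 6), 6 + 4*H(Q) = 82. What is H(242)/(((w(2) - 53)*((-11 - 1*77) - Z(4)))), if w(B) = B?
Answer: 19/6528 ≈ 0.0029105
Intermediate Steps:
H(Q) = 19 (H(Q) = -3/2 + (¼)*82 = -3/2 + 41/2 = 19)
Z(N) = N*(6 + N)
H(242)/(((w(2) - 53)*((-11 - 1*77) - Z(4)))) = 19/(((2 - 53)*((-11 - 1*77) - 4*(6 + 4)))) = 19/((-51*((-11 - 77) - 4*10))) = 19/((-51*(-88 - 1*40))) = 19/((-51*(-88 - 40))) = 19/((-51*(-128))) = 19/6528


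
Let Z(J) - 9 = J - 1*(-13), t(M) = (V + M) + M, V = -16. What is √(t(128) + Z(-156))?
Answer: √106 ≈ 10.296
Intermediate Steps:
t(M) = -16 + 2*M (t(M) = (-16 + M) + M = -16 + 2*M)
Z(J) = 22 + J (Z(J) = 9 + (J - 1*(-13)) = 9 + (J + 13) = 9 + (13 + J) = 22 + J)
√(t(128) + Z(-156)) = √((-16 + 2*128) + (22 - 156)) = √((-16 + 256) - 134) = √(240 - 134) = √106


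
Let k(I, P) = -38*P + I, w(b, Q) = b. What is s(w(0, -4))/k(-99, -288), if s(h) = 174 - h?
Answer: 58/3615 ≈ 0.016044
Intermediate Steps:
k(I, P) = I - 38*P
s(w(0, -4))/k(-99, -288) = (174 - 1*0)/(-99 - 38*(-288)) = (174 + 0)/(-99 + 10944) = 174/10845 = 174*(1/10845) = 58/3615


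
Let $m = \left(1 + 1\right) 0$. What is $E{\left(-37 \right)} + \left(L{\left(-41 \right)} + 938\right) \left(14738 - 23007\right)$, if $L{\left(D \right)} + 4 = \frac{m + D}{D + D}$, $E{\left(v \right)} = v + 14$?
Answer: $- \frac{15454807}{2} \approx -7.7274 \cdot 10^{6}$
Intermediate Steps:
$E{\left(v \right)} = 14 + v$
$m = 0$ ($m = 2 \cdot 0 = 0$)
$L{\left(D \right)} = - \frac{7}{2}$ ($L{\left(D \right)} = -4 + \frac{0 + D}{D + D} = -4 + \frac{D}{2 D} = -4 + D \frac{1}{2 D} = -4 + \frac{1}{2} = - \frac{7}{2}$)
$E{\left(-37 \right)} + \left(L{\left(-41 \right)} + 938\right) \left(14738 - 23007\right) = \left(14 - 37\right) + \left(- \frac{7}{2} + 938\right) \left(14738 - 23007\right) = -23 + \frac{1869}{2} \left(-8269\right) = -23 - \frac{15454761}{2} = - \frac{15454807}{2}$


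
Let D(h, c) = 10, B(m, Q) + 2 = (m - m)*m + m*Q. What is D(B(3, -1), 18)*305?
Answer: 3050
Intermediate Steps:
B(m, Q) = -2 + Q*m (B(m, Q) = -2 + ((m - m)*m + m*Q) = -2 + (0*m + Q*m) = -2 + (0 + Q*m) = -2 + Q*m)
D(B(3, -1), 18)*305 = 10*305 = 3050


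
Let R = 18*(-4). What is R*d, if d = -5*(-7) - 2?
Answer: -2376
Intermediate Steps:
R = -72
d = 33 (d = 35 - 2 = 33)
R*d = -72*33 = -2376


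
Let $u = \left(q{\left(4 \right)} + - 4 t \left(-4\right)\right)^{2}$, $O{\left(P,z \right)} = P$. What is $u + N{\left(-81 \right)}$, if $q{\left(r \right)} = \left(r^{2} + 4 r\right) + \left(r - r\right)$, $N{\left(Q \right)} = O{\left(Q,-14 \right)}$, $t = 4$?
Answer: $9135$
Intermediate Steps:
$N{\left(Q \right)} = Q$
$q{\left(r \right)} = r^{2} + 4 r$ ($q{\left(r \right)} = \left(r^{2} + 4 r\right) + 0 = r^{2} + 4 r$)
$u = 9216$ ($u = \left(4 \left(4 + 4\right) + \left(-4\right) 4 \left(-4\right)\right)^{2} = \left(4 \cdot 8 - -64\right)^{2} = \left(32 + 64\right)^{2} = 96^{2} = 9216$)
$u + N{\left(-81 \right)} = 9216 - 81 = 9135$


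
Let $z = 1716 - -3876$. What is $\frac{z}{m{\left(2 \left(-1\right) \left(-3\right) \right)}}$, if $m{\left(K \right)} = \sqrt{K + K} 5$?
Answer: $\frac{932 \sqrt{3}}{5} \approx 322.85$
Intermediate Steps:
$z = 5592$ ($z = 1716 + 3876 = 5592$)
$m{\left(K \right)} = 5 \sqrt{2} \sqrt{K}$ ($m{\left(K \right)} = \sqrt{2 K} 5 = \sqrt{2} \sqrt{K} 5 = 5 \sqrt{2} \sqrt{K}$)
$\frac{z}{m{\left(2 \left(-1\right) \left(-3\right) \right)}} = \frac{5592}{5 \sqrt{2} \sqrt{2 \left(-1\right) \left(-3\right)}} = \frac{5592}{5 \sqrt{2} \sqrt{\left(-2\right) \left(-3\right)}} = \frac{5592}{5 \sqrt{2} \sqrt{6}} = \frac{5592}{10 \sqrt{3}} = 5592 \frac{\sqrt{3}}{30} = \frac{932 \sqrt{3}}{5}$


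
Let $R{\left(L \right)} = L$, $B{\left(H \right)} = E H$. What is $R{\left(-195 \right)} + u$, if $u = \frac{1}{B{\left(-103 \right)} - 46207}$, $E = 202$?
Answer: $- \frac{13067536}{67013} \approx -195.0$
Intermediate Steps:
$B{\left(H \right)} = 202 H$
$u = - \frac{1}{67013}$ ($u = \frac{1}{202 \left(-103\right) - 46207} = \frac{1}{-20806 - 46207} = \frac{1}{-67013} = - \frac{1}{67013} \approx -1.4922 \cdot 10^{-5}$)
$R{\left(-195 \right)} + u = -195 - \frac{1}{67013} = - \frac{13067536}{67013}$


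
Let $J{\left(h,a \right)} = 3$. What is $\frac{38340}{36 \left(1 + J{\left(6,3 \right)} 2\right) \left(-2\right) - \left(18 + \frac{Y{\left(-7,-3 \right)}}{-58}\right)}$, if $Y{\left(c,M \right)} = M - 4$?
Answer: $- \frac{2223720}{30283} \approx -73.431$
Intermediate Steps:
$Y{\left(c,M \right)} = -4 + M$ ($Y{\left(c,M \right)} = M - 4 = -4 + M$)
$\frac{38340}{36 \left(1 + J{\left(6,3 \right)} 2\right) \left(-2\right) - \left(18 + \frac{Y{\left(-7,-3 \right)}}{-58}\right)} = \frac{38340}{36 \left(1 + 3 \cdot 2\right) \left(-2\right) - \left(18 + \frac{-4 - 3}{-58}\right)} = \frac{38340}{36 \left(1 + 6\right) \left(-2\right) - \left(18 - - \frac{7}{58}\right)} = \frac{38340}{36 \cdot 7 \left(-2\right) - \frac{1051}{58}} = \frac{38340}{36 \left(-14\right) - \frac{1051}{58}} = \frac{38340}{-504 - \frac{1051}{58}} = \frac{38340}{- \frac{30283}{58}} = 38340 \left(- \frac{58}{30283}\right) = - \frac{2223720}{30283}$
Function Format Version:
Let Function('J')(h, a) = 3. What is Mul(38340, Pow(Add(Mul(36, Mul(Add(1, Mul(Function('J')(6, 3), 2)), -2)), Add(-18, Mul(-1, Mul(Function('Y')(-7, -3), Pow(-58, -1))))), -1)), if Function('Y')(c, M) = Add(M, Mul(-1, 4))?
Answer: Rational(-2223720, 30283) ≈ -73.431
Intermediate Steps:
Function('Y')(c, M) = Add(-4, M) (Function('Y')(c, M) = Add(M, -4) = Add(-4, M))
Mul(38340, Pow(Add(Mul(36, Mul(Add(1, Mul(Function('J')(6, 3), 2)), -2)), Add(-18, Mul(-1, Mul(Function('Y')(-7, -3), Pow(-58, -1))))), -1)) = Mul(38340, Pow(Add(Mul(36, Mul(Add(1, Mul(3, 2)), -2)), Add(-18, Mul(-1, Mul(Add(-4, -3), Pow(-58, -1))))), -1)) = Mul(38340, Pow(Add(Mul(36, Mul(Add(1, 6), -2)), Add(-18, Mul(-1, Mul(-7, Rational(-1, 58))))), -1)) = Mul(38340, Pow(Add(Mul(36, Mul(7, -2)), Add(-18, Mul(-1, Rational(7, 58)))), -1)) = Mul(38340, Pow(Add(Mul(36, -14), Add(-18, Rational(-7, 58))), -1)) = Mul(38340, Pow(Add(-504, Rational(-1051, 58)), -1)) = Mul(38340, Pow(Rational(-30283, 58), -1)) = Mul(38340, Rational(-58, 30283)) = Rational(-2223720, 30283)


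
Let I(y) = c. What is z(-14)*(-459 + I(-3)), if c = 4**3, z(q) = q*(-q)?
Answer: 77420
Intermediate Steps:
z(q) = -q**2
c = 64
I(y) = 64
z(-14)*(-459 + I(-3)) = (-1*(-14)**2)*(-459 + 64) = -1*196*(-395) = -196*(-395) = 77420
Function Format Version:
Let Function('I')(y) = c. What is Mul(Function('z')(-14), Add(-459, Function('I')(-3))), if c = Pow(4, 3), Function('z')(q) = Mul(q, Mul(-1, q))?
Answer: 77420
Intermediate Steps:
Function('z')(q) = Mul(-1, Pow(q, 2))
c = 64
Function('I')(y) = 64
Mul(Function('z')(-14), Add(-459, Function('I')(-3))) = Mul(Mul(-1, Pow(-14, 2)), Add(-459, 64)) = Mul(Mul(-1, 196), -395) = Mul(-196, -395) = 77420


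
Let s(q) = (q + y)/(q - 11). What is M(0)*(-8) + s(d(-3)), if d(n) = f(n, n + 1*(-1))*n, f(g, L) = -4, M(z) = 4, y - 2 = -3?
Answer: -21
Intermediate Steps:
y = -1 (y = 2 - 3 = -1)
d(n) = -4*n
s(q) = (-1 + q)/(-11 + q) (s(q) = (q - 1)/(q - 11) = (-1 + q)/(-11 + q))
M(0)*(-8) + s(d(-3)) = 4*(-8) + (-1 - 4*(-3))/(-11 - 4*(-3)) = -32 + (-1 + 12)/(-11 + 12) = -32 + 11/1 = -32 + 1*11 = -32 + 11 = -21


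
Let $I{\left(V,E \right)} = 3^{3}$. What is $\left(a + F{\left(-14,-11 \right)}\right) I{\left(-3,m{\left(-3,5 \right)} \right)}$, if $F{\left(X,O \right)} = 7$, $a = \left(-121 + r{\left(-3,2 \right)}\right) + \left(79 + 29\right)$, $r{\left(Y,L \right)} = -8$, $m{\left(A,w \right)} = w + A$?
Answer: $-378$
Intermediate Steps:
$m{\left(A,w \right)} = A + w$
$I{\left(V,E \right)} = 27$
$a = -21$ ($a = \left(-121 - 8\right) + \left(79 + 29\right) = -129 + 108 = -21$)
$\left(a + F{\left(-14,-11 \right)}\right) I{\left(-3,m{\left(-3,5 \right)} \right)} = \left(-21 + 7\right) 27 = \left(-14\right) 27 = -378$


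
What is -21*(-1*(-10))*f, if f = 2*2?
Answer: -840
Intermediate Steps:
f = 4
-21*(-1*(-10))*f = -21*(-1*(-10))*4 = -210*4 = -21*40 = -840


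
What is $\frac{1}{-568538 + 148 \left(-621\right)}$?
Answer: $- \frac{1}{660446} \approx -1.5141 \cdot 10^{-6}$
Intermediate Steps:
$\frac{1}{-568538 + 148 \left(-621\right)} = \frac{1}{-568538 - 91908} = \frac{1}{-660446} = - \frac{1}{660446}$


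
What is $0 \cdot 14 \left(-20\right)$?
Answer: $0$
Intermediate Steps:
$0 \cdot 14 \left(-20\right) = 0 \left(-20\right) = 0$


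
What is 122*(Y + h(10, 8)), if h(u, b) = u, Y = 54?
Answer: 7808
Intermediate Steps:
122*(Y + h(10, 8)) = 122*(54 + 10) = 122*64 = 7808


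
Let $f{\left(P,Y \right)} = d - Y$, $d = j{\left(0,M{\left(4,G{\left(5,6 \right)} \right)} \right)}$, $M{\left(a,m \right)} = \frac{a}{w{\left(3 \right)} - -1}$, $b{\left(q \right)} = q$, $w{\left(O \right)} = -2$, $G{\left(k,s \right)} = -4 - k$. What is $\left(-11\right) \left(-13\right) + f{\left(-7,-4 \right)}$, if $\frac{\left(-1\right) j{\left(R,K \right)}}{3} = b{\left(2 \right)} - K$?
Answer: $129$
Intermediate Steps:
$M{\left(a,m \right)} = - a$ ($M{\left(a,m \right)} = \frac{a}{-2 - -1} = \frac{a}{-2 + 1} = \frac{a}{-1} = a \left(-1\right) = - a$)
$j{\left(R,K \right)} = -6 + 3 K$ ($j{\left(R,K \right)} = - 3 \left(2 - K\right) = -6 + 3 K$)
$d = -18$ ($d = -6 + 3 \left(\left(-1\right) 4\right) = -6 + 3 \left(-4\right) = -6 - 12 = -18$)
$f{\left(P,Y \right)} = -18 - Y$
$\left(-11\right) \left(-13\right) + f{\left(-7,-4 \right)} = \left(-11\right) \left(-13\right) - 14 = 143 + \left(-18 + 4\right) = 143 - 14 = 129$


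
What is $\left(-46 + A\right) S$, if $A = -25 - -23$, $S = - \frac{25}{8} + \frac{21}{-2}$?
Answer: $654$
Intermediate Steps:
$S = - \frac{109}{8}$ ($S = \left(-25\right) \frac{1}{8} + 21 \left(- \frac{1}{2}\right) = - \frac{25}{8} - \frac{21}{2} = - \frac{109}{8} \approx -13.625$)
$A = -2$ ($A = -25 + 23 = -2$)
$\left(-46 + A\right) S = \left(-46 - 2\right) \left(- \frac{109}{8}\right) = \left(-48\right) \left(- \frac{109}{8}\right) = 654$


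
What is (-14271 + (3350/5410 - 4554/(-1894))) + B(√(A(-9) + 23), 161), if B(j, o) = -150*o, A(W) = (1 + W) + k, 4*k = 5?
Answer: -19682566565/512327 ≈ -38418.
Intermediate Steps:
k = 5/4 (k = (¼)*5 = 5/4 ≈ 1.2500)
A(W) = 9/4 + W (A(W) = (1 + W) + 5/4 = 9/4 + W)
(-14271 + (3350/5410 - 4554/(-1894))) + B(√(A(-9) + 23), 161) = (-14271 + (3350/5410 - 4554/(-1894))) - 150*161 = (-14271 + (3350*(1/5410) - 4554*(-1/1894))) - 24150 = (-14271 + (335/541 + 2277/947)) - 24150 = (-14271 + 1549102/512327) - 24150 = -7309869515/512327 - 24150 = -19682566565/512327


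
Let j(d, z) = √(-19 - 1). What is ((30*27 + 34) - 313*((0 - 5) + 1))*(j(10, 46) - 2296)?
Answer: -4812416 + 4192*I*√5 ≈ -4.8124e+6 + 9373.6*I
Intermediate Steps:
j(d, z) = 2*I*√5 (j(d, z) = √(-20) = 2*I*√5)
((30*27 + 34) - 313*((0 - 5) + 1))*(j(10, 46) - 2296) = ((30*27 + 34) - 313*((0 - 5) + 1))*(2*I*√5 - 2296) = ((810 + 34) - 313*(-5 + 1))*(-2296 + 2*I*√5) = (844 - 313*(-4))*(-2296 + 2*I*√5) = (844 + 1252)*(-2296 + 2*I*√5) = 2096*(-2296 + 2*I*√5) = -4812416 + 4192*I*√5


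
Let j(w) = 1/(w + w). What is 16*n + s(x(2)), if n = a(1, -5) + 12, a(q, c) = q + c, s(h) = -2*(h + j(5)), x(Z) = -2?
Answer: 659/5 ≈ 131.80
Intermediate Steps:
j(w) = 1/(2*w)
s(h) = -⅕ - 2*h (s(h) = -2*(h + (½)/5) = -2*(h + (½)*(⅕)) = -2*(h + ⅒) = -2*(⅒ + h) = -⅕ - 2*h)
a(q, c) = c + q
n = 8 (n = (-5 + 1) + 12 = -4 + 12 = 8)
16*n + s(x(2)) = 16*8 + (-⅕ - 2*(-2)) = 128 + (-⅕ + 4) = 128 + 19/5 = 659/5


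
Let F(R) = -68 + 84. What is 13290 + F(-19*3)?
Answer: 13306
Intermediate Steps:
F(R) = 16
13290 + F(-19*3) = 13290 + 16 = 13306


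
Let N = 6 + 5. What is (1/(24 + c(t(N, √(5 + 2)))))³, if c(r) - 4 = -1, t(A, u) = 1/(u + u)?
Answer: 1/19683 ≈ 5.0805e-5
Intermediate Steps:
N = 11
t(A, u) = 1/(2*u)
c(r) = 3 (c(r) = 4 - 1 = 3)
(1/(24 + c(t(N, √(5 + 2)))))³ = (1/(24 + 3))³ = (1/27)³ = 1/19683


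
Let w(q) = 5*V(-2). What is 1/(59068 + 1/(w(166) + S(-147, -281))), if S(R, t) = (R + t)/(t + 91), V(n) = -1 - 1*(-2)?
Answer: 689/40697947 ≈ 1.6930e-5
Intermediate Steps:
V(n) = 1 (V(n) = -1 + 2 = 1)
w(q) = 5 (w(q) = 5*1 = 5)
S(R, t) = (R + t)/(91 + t)
1/(59068 + 1/(w(166) + S(-147, -281))) = 1/(59068 + 1/(5 + (-147 - 281)/(91 - 281))) = 1/(59068 + 1/(5 - 428/(-190))) = 1/(59068 + 1/(5 - 1/190*(-428))) = 1/(59068 + 1/(5 + 214/95)) = 1/(59068 + 1/(689/95)) = 1/(59068 + 95/689) = 1/(40697947/689) = 689/40697947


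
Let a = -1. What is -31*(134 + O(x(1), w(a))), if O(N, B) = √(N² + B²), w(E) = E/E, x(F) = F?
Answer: -4154 - 31*√2 ≈ -4197.8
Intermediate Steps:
w(E) = 1
O(N, B) = √(B² + N²)
-31*(134 + O(x(1), w(a))) = -31*(134 + √(1² + 1²)) = -31*(134 + √(1 + 1)) = -31*(134 + √2) = -4154 - 31*√2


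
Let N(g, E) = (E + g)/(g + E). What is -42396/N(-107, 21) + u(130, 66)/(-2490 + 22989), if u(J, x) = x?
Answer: -289691846/6833 ≈ -42396.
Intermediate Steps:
N(g, E) = 1 (N(g, E) = (E + g)/(E + g) = 1)
-42396/N(-107, 21) + u(130, 66)/(-2490 + 22989) = -42396/1 + 66/(-2490 + 22989) = -42396*1 + 66/20499 = -42396 + 66*(1/20499) = -42396 + 22/6833 = -289691846/6833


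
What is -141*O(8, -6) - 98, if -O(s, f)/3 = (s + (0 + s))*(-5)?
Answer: -33938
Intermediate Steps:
O(s, f) = 30*s (O(s, f) = -3*(s + (0 + s))*(-5) = -3*(s + s)*(-5) = -3*2*s*(-5) = -(-30)*s = 30*s)
-141*O(8, -6) - 98 = -4230*8 - 98 = -141*240 - 98 = -33840 - 98 = -33938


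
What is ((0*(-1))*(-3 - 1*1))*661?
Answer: 0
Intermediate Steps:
((0*(-1))*(-3 - 1*1))*661 = (0*(-3 - 1))*661 = (0*(-4))*661 = 0*661 = 0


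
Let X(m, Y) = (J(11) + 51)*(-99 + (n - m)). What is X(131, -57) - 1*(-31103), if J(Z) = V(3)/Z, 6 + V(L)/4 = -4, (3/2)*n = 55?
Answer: 724219/33 ≈ 21946.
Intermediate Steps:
n = 110/3 (n = (⅔)*55 = 110/3 ≈ 36.667)
V(L) = -40 (V(L) = -24 + 4*(-4) = -24 - 16 = -40)
J(Z) = -40/Z
X(m, Y) = -8857/3 - 521*m/11 (X(m, Y) = (-40/11 + 51)*(-99 + (110/3 - m)) = (-40*1/11 + 51)*(-187/3 - m) = (-40/11 + 51)*(-187/3 - m) = 521*(-187/3 - m)/11 = -8857/3 - 521*m/11)
X(131, -57) - 1*(-31103) = (-8857/3 - 521/11*131) - 1*(-31103) = (-8857/3 - 68251/11) + 31103 = -302180/33 + 31103 = 724219/33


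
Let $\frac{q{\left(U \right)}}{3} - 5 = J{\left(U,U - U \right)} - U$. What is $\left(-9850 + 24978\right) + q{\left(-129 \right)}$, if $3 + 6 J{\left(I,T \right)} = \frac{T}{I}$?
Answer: $\frac{31057}{2} \approx 15529.0$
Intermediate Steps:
$J{\left(I,T \right)} = - \frac{1}{2} + \frac{T}{6 I}$ ($J{\left(I,T \right)} = - \frac{1}{2} + \frac{T \frac{1}{I}}{6} = - \frac{1}{2} + \frac{T}{6 I}$)
$q{\left(U \right)} = \frac{27}{2} - 3 U$ ($q{\left(U \right)} = 15 + 3 \left(\frac{\left(U - U\right) - 3 U}{6 U} - U\right) = 15 + 3 \left(\frac{0 - 3 U}{6 U} - U\right) = 15 + 3 \left(\frac{\left(-3\right) U}{6 U} - U\right) = 15 + 3 \left(- \frac{1}{2} - U\right) = 15 - \left(\frac{3}{2} + 3 U\right) = \frac{27}{2} - 3 U$)
$\left(-9850 + 24978\right) + q{\left(-129 \right)} = \left(-9850 + 24978\right) + \left(\frac{27}{2} - -387\right) = 15128 + \left(\frac{27}{2} + 387\right) = 15128 + \frac{801}{2} = \frac{31057}{2}$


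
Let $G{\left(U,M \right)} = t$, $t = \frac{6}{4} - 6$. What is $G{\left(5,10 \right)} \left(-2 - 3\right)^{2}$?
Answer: $- \frac{225}{2} \approx -112.5$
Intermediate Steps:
$t = - \frac{9}{2}$ ($t = 6 \cdot \frac{1}{4} - 6 = \frac{3}{2} - 6 = - \frac{9}{2} \approx -4.5$)
$G{\left(U,M \right)} = - \frac{9}{2}$
$G{\left(5,10 \right)} \left(-2 - 3\right)^{2} = - \frac{9 \left(-2 - 3\right)^{2}}{2} = - \frac{9 \left(-5\right)^{2}}{2} = \left(- \frac{9}{2}\right) 25 = - \frac{225}{2}$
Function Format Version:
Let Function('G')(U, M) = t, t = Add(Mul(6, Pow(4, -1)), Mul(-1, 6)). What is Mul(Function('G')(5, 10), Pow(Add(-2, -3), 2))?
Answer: Rational(-225, 2) ≈ -112.50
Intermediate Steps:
t = Rational(-9, 2) (t = Add(Mul(6, Rational(1, 4)), -6) = Add(Rational(3, 2), -6) = Rational(-9, 2) ≈ -4.5000)
Function('G')(U, M) = Rational(-9, 2)
Mul(Function('G')(5, 10), Pow(Add(-2, -3), 2)) = Mul(Rational(-9, 2), Pow(Add(-2, -3), 2)) = Mul(Rational(-9, 2), Pow(-5, 2)) = Mul(Rational(-9, 2), 25) = Rational(-225, 2)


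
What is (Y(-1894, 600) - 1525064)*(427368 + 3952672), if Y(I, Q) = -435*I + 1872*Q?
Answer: 1848490761040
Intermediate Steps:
(Y(-1894, 600) - 1525064)*(427368 + 3952672) = ((-435*(-1894) + 1872*600) - 1525064)*(427368 + 3952672) = ((823890 + 1123200) - 1525064)*4380040 = (1947090 - 1525064)*4380040 = 422026*4380040 = 1848490761040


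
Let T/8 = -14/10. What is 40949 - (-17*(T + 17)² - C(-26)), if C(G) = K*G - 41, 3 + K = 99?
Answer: 974597/25 ≈ 38984.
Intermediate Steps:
K = 96 (K = -3 + 99 = 96)
C(G) = -41 + 96*G (C(G) = 96*G - 41 = -41 + 96*G)
T = -56/5 (T = 8*(-14/10) = 8*(-14*⅒) = 8*(-7/5) = -56/5 ≈ -11.200)
40949 - (-17*(T + 17)² - C(-26)) = 40949 - (-17*(-56/5 + 17)² - (-41 + 96*(-26))) = 40949 - (-17*(29/5)² - (-41 - 2496)) = 40949 - (-17*841/25 - 1*(-2537)) = 40949 - (-14297/25 + 2537) = 40949 - 1*49128/25 = 40949 - 49128/25 = 974597/25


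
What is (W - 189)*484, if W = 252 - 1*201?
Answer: -66792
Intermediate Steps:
W = 51 (W = 252 - 201 = 51)
(W - 189)*484 = (51 - 189)*484 = -138*484 = -66792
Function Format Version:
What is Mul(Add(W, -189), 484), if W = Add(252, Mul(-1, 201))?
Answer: -66792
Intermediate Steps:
W = 51 (W = Add(252, -201) = 51)
Mul(Add(W, -189), 484) = Mul(Add(51, -189), 484) = Mul(-138, 484) = -66792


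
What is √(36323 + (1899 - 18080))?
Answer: 3*√2238 ≈ 141.92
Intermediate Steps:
√(36323 + (1899 - 18080)) = √(36323 - 16181) = √20142 = 3*√2238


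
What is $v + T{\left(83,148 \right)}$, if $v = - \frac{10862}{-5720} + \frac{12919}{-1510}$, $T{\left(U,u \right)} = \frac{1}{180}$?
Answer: $- \frac{6462796}{971685} \approx -6.6511$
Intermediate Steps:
$T{\left(U,u \right)} = \frac{1}{180}$
$v = - \frac{2874753}{431860}$ ($v = \left(-10862\right) \left(- \frac{1}{5720}\right) + 12919 \left(- \frac{1}{1510}\right) = \frac{5431}{2860} - \frac{12919}{1510} = - \frac{2874753}{431860} \approx -6.6567$)
$v + T{\left(83,148 \right)} = - \frac{2874753}{431860} + \frac{1}{180} = - \frac{6462796}{971685}$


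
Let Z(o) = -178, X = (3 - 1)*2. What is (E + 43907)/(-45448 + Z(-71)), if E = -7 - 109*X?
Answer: -21732/22813 ≈ -0.95261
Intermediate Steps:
X = 4 (X = 2*2 = 4)
E = -443 (E = -7 - 109*4 = -7 - 436 = -443)
(E + 43907)/(-45448 + Z(-71)) = (-443 + 43907)/(-45448 - 178) = 43464/(-45626) = 43464*(-1/45626) = -21732/22813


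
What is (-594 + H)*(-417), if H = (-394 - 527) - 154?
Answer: 695973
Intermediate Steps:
H = -1075 (H = -921 - 154 = -1075)
(-594 + H)*(-417) = (-594 - 1075)*(-417) = -1669*(-417) = 695973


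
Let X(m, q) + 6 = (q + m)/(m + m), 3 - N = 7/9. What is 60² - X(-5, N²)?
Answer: 584171/162 ≈ 3606.0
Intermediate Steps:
N = 20/9 (N = 3 - 7/9 = 20/9 ≈ 2.2222)
X(m, q) = -6 + (m + q)/(2*m) (X(m, q) = -6 + (q + m)/(m + m) = -6 + (m + q)/((2*m)) = -6 + (m + q)*(1/(2*m)) = -6 + (m + q)/(2*m))
60² - X(-5, N²) = 60² - ((20/9)² - 11*(-5))/(2*(-5)) = 3600 - (-1)*(400/81 + 55)/(2*5) = 3600 - (-1)*4855/(2*5*81) = 3600 - 1*(-971/162) = 3600 + 971/162 = 584171/162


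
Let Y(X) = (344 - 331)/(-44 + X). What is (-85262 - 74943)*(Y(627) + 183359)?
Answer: -17125643753550/583 ≈ -2.9375e+10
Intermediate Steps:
Y(X) = 13/(-44 + X)
(-85262 - 74943)*(Y(627) + 183359) = (-85262 - 74943)*(13/(-44 + 627) + 183359) = -160205*(13/583 + 183359) = -160205*106898310/583 = -17125643753550/583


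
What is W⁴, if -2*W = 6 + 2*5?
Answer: 4096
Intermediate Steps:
W = -8 (W = -(6 + 2*5)/2 = -(6 + 10)/2 = -½*16 = -8)
W⁴ = (-8)⁴ = 4096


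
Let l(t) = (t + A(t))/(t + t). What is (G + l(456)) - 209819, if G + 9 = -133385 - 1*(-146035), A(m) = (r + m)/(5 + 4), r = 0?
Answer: -1774597/9 ≈ -1.9718e+5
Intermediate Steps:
A(m) = m/9 (A(m) = (0 + m)/(5 + 4) = m/9)
l(t) = 5/9 (l(t) = (t + t/9)/(t + t) = (10*t/9)/((2*t)) = (10*t/9)*(1/(2*t)) = 5/9)
G = 12641 (G = -9 + (-133385 - 1*(-146035)) = -9 + (-133385 + 146035) = -9 + 12650 = 12641)
(G + l(456)) - 209819 = (12641 + 5/9) - 209819 = 113774/9 - 209819 = -1774597/9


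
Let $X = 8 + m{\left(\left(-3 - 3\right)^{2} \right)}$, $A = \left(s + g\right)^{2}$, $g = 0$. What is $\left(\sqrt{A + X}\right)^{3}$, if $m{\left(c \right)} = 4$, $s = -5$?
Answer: $37 \sqrt{37} \approx 225.06$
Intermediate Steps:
$A = 25$ ($A = \left(-5 + 0\right)^{2} = \left(-5\right)^{2} = 25$)
$X = 12$ ($X = 8 + 4 = 12$)
$\left(\sqrt{A + X}\right)^{3} = \left(\sqrt{25 + 12}\right)^{3} = \left(\sqrt{37}\right)^{3} = 37 \sqrt{37}$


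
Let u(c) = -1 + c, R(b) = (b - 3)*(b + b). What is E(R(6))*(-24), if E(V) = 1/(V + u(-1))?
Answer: -12/17 ≈ -0.70588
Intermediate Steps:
R(b) = 2*b*(-3 + b) (R(b) = (-3 + b)*(2*b) = 2*b*(-3 + b))
E(V) = 1/(-2 + V) (E(V) = 1/(V + (-1 - 1)) = 1/(V - 2) = 1/(-2 + V))
E(R(6))*(-24) = -24/(-2 + 2*6*(-3 + 6)) = -24/(-2 + 2*6*3) = -24/(-2 + 36) = -24/34 = (1/34)*(-24) = -12/17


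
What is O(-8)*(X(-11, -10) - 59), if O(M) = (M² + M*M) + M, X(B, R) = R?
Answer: -8280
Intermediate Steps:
O(M) = M + 2*M² (O(M) = (M² + M²) + M = 2*M² + M = M + 2*M²)
O(-8)*(X(-11, -10) - 59) = (-8*(1 + 2*(-8)))*(-10 - 59) = -8*(1 - 16)*(-69) = -8*(-15)*(-69) = 120*(-69) = -8280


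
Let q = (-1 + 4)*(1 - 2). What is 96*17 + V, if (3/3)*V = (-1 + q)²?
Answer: 1648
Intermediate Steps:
q = -3 (q = 3*(-1) = -3)
V = 16 (V = (-1 - 3)² = (-4)² = 16)
96*17 + V = 96*17 + 16 = 1632 + 16 = 1648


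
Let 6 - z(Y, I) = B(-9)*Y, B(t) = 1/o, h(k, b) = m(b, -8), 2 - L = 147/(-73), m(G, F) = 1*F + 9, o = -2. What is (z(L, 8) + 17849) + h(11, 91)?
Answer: 2607269/146 ≈ 17858.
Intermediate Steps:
m(G, F) = 9 + F (m(G, F) = F + 9 = 9 + F)
L = 293/73 (L = 2 - 147/(-73) = 2 - 147*(-1)/73 = 2 - 1*(-147/73) = 2 + 147/73 = 293/73 ≈ 4.0137)
h(k, b) = 1 (h(k, b) = 9 - 8 = 1)
B(t) = -1/2 (B(t) = 1/(-2) = -1/2)
z(Y, I) = 6 + Y/2 (z(Y, I) = 6 - (-1)*Y/2 = 6 + Y/2)
(z(L, 8) + 17849) + h(11, 91) = ((6 + (1/2)*(293/73)) + 17849) + 1 = ((6 + 293/146) + 17849) + 1 = (1169/146 + 17849) + 1 = 2607123/146 + 1 = 2607269/146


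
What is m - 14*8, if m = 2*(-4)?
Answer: -120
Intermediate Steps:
m = -8
m - 14*8 = -8 - 14*8 = -8 - 112 = -120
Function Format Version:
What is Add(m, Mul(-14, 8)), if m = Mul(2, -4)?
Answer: -120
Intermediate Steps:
m = -8
Add(m, Mul(-14, 8)) = Add(-8, Mul(-14, 8)) = Add(-8, -112) = -120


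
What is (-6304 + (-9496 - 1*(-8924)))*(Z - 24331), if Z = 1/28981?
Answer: 4848520017960/28981 ≈ 1.6730e+8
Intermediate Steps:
Z = 1/28981 ≈ 3.4505e-5
(-6304 + (-9496 - 1*(-8924)))*(Z - 24331) = (-6304 + (-9496 - 1*(-8924)))*(1/28981 - 24331) = (-6304 + (-9496 + 8924))*(-705136710/28981) = (-6304 - 572)*(-705136710/28981) = -6876*(-705136710/28981) = 4848520017960/28981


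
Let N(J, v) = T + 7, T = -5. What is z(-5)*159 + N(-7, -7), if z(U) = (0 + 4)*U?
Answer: -3178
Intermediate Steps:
z(U) = 4*U
N(J, v) = 2 (N(J, v) = -5 + 7 = 2)
z(-5)*159 + N(-7, -7) = (4*(-5))*159 + 2 = -20*159 + 2 = -3180 + 2 = -3178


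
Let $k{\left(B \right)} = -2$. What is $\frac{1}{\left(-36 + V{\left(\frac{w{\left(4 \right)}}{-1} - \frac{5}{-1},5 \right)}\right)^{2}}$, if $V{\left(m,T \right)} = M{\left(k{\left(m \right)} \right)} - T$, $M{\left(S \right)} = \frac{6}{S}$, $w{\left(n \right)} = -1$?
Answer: $\frac{1}{1936} \approx 0.00051653$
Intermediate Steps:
$V{\left(m,T \right)} = -3 - T$ ($V{\left(m,T \right)} = \frac{6}{-2} - T = 6 \left(- \frac{1}{2}\right) - T = -3 - T$)
$\frac{1}{\left(-36 + V{\left(\frac{w{\left(4 \right)}}{-1} - \frac{5}{-1},5 \right)}\right)^{2}} = \frac{1}{\left(-36 - 8\right)^{2}} = \frac{1}{\left(-44\right)^{2}} = \frac{1}{1936}$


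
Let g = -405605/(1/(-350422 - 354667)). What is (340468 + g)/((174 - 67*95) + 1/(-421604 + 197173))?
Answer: -64184564818730903/1389452322 ≈ -4.6194e+7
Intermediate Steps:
g = 285987623845 (g = -405605/(1/(-705089)) = -405605/(-1/705089) = -405605*(-705089) = 285987623845)
(340468 + g)/((174 - 67*95) + 1/(-421604 + 197173)) = (340468 + 285987623845)/((174 - 67*95) + 1/(-421604 + 197173)) = 285987964313/((174 - 6365) + 1/(-224431)) = 285987964313/(-6191 - 1/224431) = 285987964313/(-1389452322/224431) = 285987964313*(-224431/1389452322) = -64184564818730903/1389452322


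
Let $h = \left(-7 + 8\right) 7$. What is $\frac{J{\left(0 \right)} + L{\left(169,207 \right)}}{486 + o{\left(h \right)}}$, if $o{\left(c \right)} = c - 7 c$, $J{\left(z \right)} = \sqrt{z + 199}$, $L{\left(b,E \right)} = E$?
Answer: $\frac{69}{148} + \frac{\sqrt{199}}{444} \approx 0.49799$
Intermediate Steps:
$h = 7$ ($h = 1 \cdot 7 = 7$)
$J{\left(z \right)} = \sqrt{199 + z}$
$o{\left(c \right)} = - 6 c$
$\frac{J{\left(0 \right)} + L{\left(169,207 \right)}}{486 + o{\left(h \right)}} = \frac{\sqrt{199 + 0} + 207}{486 - 42} = \frac{\sqrt{199} + 207}{486 - 42} = \frac{207 + \sqrt{199}}{444} = \left(207 + \sqrt{199}\right) \frac{1}{444} = \frac{69}{148} + \frac{\sqrt{199}}{444}$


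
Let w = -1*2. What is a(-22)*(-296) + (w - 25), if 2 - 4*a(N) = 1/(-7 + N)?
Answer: -5149/29 ≈ -177.55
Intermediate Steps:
w = -2
a(N) = 1/2 - 1/(4*(-7 + N))
a(-22)*(-296) + (w - 25) = ((-15 + 2*(-22))/(4*(-7 - 22)))*(-296) + (-2 - 25) = ((1/4)*(-15 - 44)/(-29))*(-296) - 27 = ((1/4)*(-1/29)*(-59))*(-296) - 27 = (59/116)*(-296) - 27 = -4366/29 - 27 = -5149/29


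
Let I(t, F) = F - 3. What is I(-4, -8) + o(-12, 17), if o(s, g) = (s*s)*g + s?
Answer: 2425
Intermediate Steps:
o(s, g) = s + g*s² (o(s, g) = s²*g + s = g*s² + s = s + g*s²)
I(t, F) = -3 + F
I(-4, -8) + o(-12, 17) = (-3 - 8) - 12*(1 + 17*(-12)) = -11 - 12*(1 - 204) = -11 - 12*(-203) = -11 + 2436 = 2425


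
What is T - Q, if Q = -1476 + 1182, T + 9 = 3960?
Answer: 4245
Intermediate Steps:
T = 3951 (T = -9 + 3960 = 3951)
Q = -294
T - Q = 3951 - 1*(-294) = 3951 + 294 = 4245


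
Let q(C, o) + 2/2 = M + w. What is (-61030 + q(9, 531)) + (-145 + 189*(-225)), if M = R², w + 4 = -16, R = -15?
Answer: -103496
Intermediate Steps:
w = -20 (w = -4 - 16 = -20)
M = 225 (M = (-15)² = 225)
q(C, o) = 204 (q(C, o) = -1 + (225 - 20) = -1 + 205 = 204)
(-61030 + q(9, 531)) + (-145 + 189*(-225)) = (-61030 + 204) + (-145 + 189*(-225)) = -60826 + (-145 - 42525) = -60826 - 42670 = -103496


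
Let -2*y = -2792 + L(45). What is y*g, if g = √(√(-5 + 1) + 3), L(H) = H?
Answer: 2747*√(3 + 2*I)/2 ≈ 2496.1 + 755.77*I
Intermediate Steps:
g = √(3 + 2*I) (g = √(√(-4) + 3) = √(2*I + 3) = √(3 + 2*I) ≈ 1.8174 + 0.55025*I)
y = 2747/2 (y = -(-2792 + 45)/2 = -½*(-2747) = 2747/2 ≈ 1373.5)
y*g = 2747*√(3 + 2*I)/2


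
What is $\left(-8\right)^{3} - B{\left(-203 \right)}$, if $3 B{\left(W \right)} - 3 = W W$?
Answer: $- \frac{42748}{3} \approx -14249.0$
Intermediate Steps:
$B{\left(W \right)} = 1 + \frac{W^{2}}{3}$ ($B{\left(W \right)} = 1 + \frac{W W}{3} = 1 + \frac{W^{2}}{3}$)
$\left(-8\right)^{3} - B{\left(-203 \right)} = \left(-8\right)^{3} - \left(1 + \frac{\left(-203\right)^{2}}{3}\right) = -512 - \left(1 + \frac{1}{3} \cdot 41209\right) = -512 - \left(1 + \frac{41209}{3}\right) = -512 - \frac{41212}{3} = - \frac{42748}{3}$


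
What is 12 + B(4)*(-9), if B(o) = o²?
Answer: -132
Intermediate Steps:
12 + B(4)*(-9) = 12 + 4²*(-9) = 12 + 16*(-9) = 12 - 144 = -132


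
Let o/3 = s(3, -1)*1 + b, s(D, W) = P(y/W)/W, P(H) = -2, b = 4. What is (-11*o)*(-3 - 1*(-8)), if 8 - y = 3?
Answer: -990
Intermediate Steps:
y = 5 (y = 8 - 1*3 = 8 - 3 = 5)
s(D, W) = -2/W
o = 18 (o = 3*(-2/(-1)*1 + 4) = 3*(-2*(-1)*1 + 4) = 3*(2*1 + 4) = 3*(2 + 4) = 3*6 = 18)
(-11*o)*(-3 - 1*(-8)) = (-11*18)*(-3 - 1*(-8)) = -198*(-3 + 8) = -198*5 = -990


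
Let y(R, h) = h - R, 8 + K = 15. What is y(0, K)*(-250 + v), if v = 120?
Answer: -910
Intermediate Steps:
K = 7 (K = -8 + 15 = 7)
y(0, K)*(-250 + v) = (7 - 1*0)*(-250 + 120) = (7 + 0)*(-130) = 7*(-130) = -910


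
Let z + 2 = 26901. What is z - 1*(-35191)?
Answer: 62090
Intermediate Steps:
z = 26899 (z = -2 + 26901 = 26899)
z - 1*(-35191) = 26899 - 1*(-35191) = 26899 + 35191 = 62090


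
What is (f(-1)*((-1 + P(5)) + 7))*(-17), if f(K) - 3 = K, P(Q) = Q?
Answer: -374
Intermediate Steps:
f(K) = 3 + K
(f(-1)*((-1 + P(5)) + 7))*(-17) = ((3 - 1)*((-1 + 5) + 7))*(-17) = (2*(4 + 7))*(-17) = (2*11)*(-17) = 22*(-17) = -374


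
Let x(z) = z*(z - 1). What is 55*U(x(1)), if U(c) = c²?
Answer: 0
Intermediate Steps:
x(z) = z*(-1 + z)
55*U(x(1)) = 55*(1*(-1 + 1))² = 55*(1*0)² = 55*0² = 55*0 = 0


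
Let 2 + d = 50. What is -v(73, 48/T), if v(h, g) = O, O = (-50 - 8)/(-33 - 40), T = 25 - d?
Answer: -58/73 ≈ -0.79452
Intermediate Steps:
d = 48 (d = -2 + 50 = 48)
T = -23 (T = 25 - 1*48 = 25 - 48 = -23)
O = 58/73 (O = -58/(-73) = -58*(-1/73) = 58/73 ≈ 0.79452)
v(h, g) = 58/73
-v(73, 48/T) = -1*58/73 = -58/73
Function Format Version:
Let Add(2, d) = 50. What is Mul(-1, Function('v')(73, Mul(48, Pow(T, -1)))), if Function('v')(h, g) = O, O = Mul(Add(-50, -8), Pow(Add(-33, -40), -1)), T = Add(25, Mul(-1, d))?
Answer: Rational(-58, 73) ≈ -0.79452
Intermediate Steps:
d = 48 (d = Add(-2, 50) = 48)
T = -23 (T = Add(25, Mul(-1, 48)) = Add(25, -48) = -23)
O = Rational(58, 73) (O = Mul(-58, Pow(-73, -1)) = Mul(-58, Rational(-1, 73)) = Rational(58, 73) ≈ 0.79452)
Function('v')(h, g) = Rational(58, 73)
Mul(-1, Function('v')(73, Mul(48, Pow(T, -1)))) = Mul(-1, Rational(58, 73)) = Rational(-58, 73)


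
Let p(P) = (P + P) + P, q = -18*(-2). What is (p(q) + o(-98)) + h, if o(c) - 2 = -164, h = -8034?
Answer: -8088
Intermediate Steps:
q = 36
o(c) = -162 (o(c) = 2 - 164 = -162)
p(P) = 3*P (p(P) = 2*P + P = 3*P)
(p(q) + o(-98)) + h = (3*36 - 162) - 8034 = (108 - 162) - 8034 = -54 - 8034 = -8088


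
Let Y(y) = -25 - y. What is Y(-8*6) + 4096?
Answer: 4119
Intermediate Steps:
Y(-8*6) + 4096 = (-25 - (-8)*6) + 4096 = (-25 - 1*(-48)) + 4096 = (-25 + 48) + 4096 = 23 + 4096 = 4119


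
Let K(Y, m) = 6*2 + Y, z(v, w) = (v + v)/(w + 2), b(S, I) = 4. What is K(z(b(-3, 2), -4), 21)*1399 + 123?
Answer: 11315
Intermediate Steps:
z(v, w) = 2*v/(2 + w) (z(v, w) = (2*v)/(2 + w) = 2*v/(2 + w))
K(Y, m) = 12 + Y
K(z(b(-3, 2), -4), 21)*1399 + 123 = (12 + 2*4/(2 - 4))*1399 + 123 = (12 + 2*4/(-2))*1399 + 123 = (12 + 2*4*(-½))*1399 + 123 = (12 - 4)*1399 + 123 = 8*1399 + 123 = 11192 + 123 = 11315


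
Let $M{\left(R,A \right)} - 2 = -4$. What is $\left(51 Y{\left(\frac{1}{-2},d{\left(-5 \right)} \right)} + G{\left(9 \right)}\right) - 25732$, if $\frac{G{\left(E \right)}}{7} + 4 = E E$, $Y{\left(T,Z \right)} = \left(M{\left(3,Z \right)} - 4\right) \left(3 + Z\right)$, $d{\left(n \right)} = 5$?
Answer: $-27641$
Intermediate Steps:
$M{\left(R,A \right)} = -2$ ($M{\left(R,A \right)} = 2 - 4 = -2$)
$Y{\left(T,Z \right)} = -18 - 6 Z$ ($Y{\left(T,Z \right)} = \left(-2 - 4\right) \left(3 + Z\right) = - 6 \left(3 + Z\right) = -18 - 6 Z$)
$G{\left(E \right)} = -28 + 7 E^{2}$ ($G{\left(E \right)} = -28 + 7 E E = -28 + 7 E^{2}$)
$\left(51 Y{\left(\frac{1}{-2},d{\left(-5 \right)} \right)} + G{\left(9 \right)}\right) - 25732 = \left(51 \left(-18 - 30\right) - \left(28 - 7 \cdot 9^{2}\right)\right) - 25732 = \left(51 \left(-18 - 30\right) + \left(-28 + 7 \cdot 81\right)\right) - 25732 = \left(51 \left(-48\right) + \left(-28 + 567\right)\right) - 25732 = \left(-2448 + 539\right) - 25732 = -1909 - 25732 = -27641$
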